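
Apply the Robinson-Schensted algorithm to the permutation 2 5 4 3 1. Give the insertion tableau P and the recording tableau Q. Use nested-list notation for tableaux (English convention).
Insert each entry of the permutation into P by Schensted row insertion, recording in Q the position of each new cell.

Insert 2: appended to row 1. P = [[2]].
Insert 5: appended to row 1. P = [[2, 5]].
Insert 4: 4 bumps 5 from row 1; 5 starts row 2. P = [[2, 4], [5]].
Insert 3: 3 bumps 4 from row 1; 4 bumps 5 from row 2; 5 starts row 3. P = [[2, 3], [4], [5]].
Insert 1: 1 bumps 2 from row 1; 2 bumps 4 from row 2; 4 bumps 5 from row 3; 5 starts row 4. P = [[1, 3], [2], [4], [5]].

So P = [[1, 3], [2], [4], [5]], Q = [[1, 2], [3], [4], [5]].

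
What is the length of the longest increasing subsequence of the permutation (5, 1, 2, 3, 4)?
4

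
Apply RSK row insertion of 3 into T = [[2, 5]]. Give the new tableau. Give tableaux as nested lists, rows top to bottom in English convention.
[[2, 3], [5]]

In row 1, 3 replaces 5 (the leftmost entry greater than 3); 5 is bumped to row 2. 5 starts a new row 2. The new tableau is [[2, 3], [5]].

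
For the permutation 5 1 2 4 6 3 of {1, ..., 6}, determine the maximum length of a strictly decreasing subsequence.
3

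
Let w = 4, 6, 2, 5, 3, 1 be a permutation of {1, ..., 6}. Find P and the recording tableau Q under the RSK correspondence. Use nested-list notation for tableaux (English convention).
Insert each entry of the permutation into P by Schensted row insertion, recording in Q the position of each new cell.

Insert 4: appended to row 1. P = [[4]].
Insert 6: appended to row 1. P = [[4, 6]].
Insert 2: 2 bumps 4 from row 1; 4 starts row 2. P = [[2, 6], [4]].
Insert 5: 5 bumps 6 from row 1; 6 appends to row 2. P = [[2, 5], [4, 6]].
Insert 3: 3 bumps 5 from row 1; 5 bumps 6 from row 2; 6 starts row 3. P = [[2, 3], [4, 5], [6]].
Insert 1: 1 bumps 2 from row 1; 2 bumps 4 from row 2; 4 bumps 6 from row 3; 6 starts row 4. P = [[1, 3], [2, 5], [4], [6]].

So P = [[1, 3], [2, 5], [4], [6]], Q = [[1, 2], [3, 4], [5], [6]].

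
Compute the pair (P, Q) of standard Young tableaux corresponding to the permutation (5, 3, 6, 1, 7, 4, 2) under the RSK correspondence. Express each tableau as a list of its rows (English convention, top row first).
Insert each entry of the permutation into P by Schensted row insertion, recording in Q the position of each new cell.

Insert 5: appended to row 1. P = [[5]].
Insert 3: 3 bumps 5 from row 1; 5 starts row 2. P = [[3], [5]].
Insert 6: appended to row 1. P = [[3, 6], [5]].
Insert 1: 1 bumps 3 from row 1; 3 bumps 5 from row 2; 5 starts row 3. P = [[1, 6], [3], [5]].
Insert 7: appended to row 1. P = [[1, 6, 7], [3], [5]].
Insert 4: 4 bumps 6 from row 1; 6 appends to row 2. P = [[1, 4, 7], [3, 6], [5]].
Insert 2: 2 bumps 4 from row 1; 4 bumps 6 from row 2; 6 appends to row 3. P = [[1, 2, 7], [3, 4], [5, 6]].

So P = [[1, 2, 7], [3, 4], [5, 6]], Q = [[1, 3, 5], [2, 6], [4, 7]].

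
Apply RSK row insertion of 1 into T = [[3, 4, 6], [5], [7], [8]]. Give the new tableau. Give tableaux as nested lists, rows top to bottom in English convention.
[[1, 4, 6], [3], [5], [7], [8]]

In row 1, 1 replaces 3 (the leftmost entry greater than 1); 3 is bumped to row 2. In row 2, 3 replaces 5 (the leftmost entry greater than 3); 5 is bumped to row 3. In row 3, 5 replaces 7 (the leftmost entry greater than 5); 7 is bumped to row 4. In row 4, 7 replaces 8 (the leftmost entry greater than 7); 8 is bumped to row 5. 8 starts a new row 5. The new tableau is [[1, 4, 6], [3], [5], [7], [8]].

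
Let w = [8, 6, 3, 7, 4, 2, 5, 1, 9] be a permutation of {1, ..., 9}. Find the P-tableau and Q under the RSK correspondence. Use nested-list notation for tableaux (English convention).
Insert each entry of the permutation into P by Schensted row insertion, recording in Q the position of each new cell.

After inserting 8: P = [[8]].
After inserting 6: P = [[6], [8]].
After inserting 3: P = [[3], [6], [8]].
After inserting 7: P = [[3, 7], [6], [8]].
After inserting 4: P = [[3, 4], [6, 7], [8]].
After inserting 2: P = [[2, 4], [3, 7], [6], [8]].
After inserting 5: P = [[2, 4, 5], [3, 7], [6], [8]].
After inserting 1: P = [[1, 4, 5], [2, 7], [3], [6], [8]].
After inserting 9: P = [[1, 4, 5, 9], [2, 7], [3], [6], [8]].

So P = [[1, 4, 5, 9], [2, 7], [3], [6], [8]], Q = [[1, 4, 7, 9], [2, 5], [3], [6], [8]].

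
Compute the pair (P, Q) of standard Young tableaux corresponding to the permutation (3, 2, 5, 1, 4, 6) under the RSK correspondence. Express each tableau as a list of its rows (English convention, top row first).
P = [[1, 4, 6], [2, 5], [3]], Q = [[1, 3, 6], [2, 5], [4]]

Insert each entry of the permutation into P by Schensted row insertion, recording in Q the position of each new cell.

Insert 3: appended to row 1. P = [[3]], Q = [[1]].
Insert 2: 2 bumps 3 from row 1; 3 starts row 2. P = [[2], [3]], Q = [[1], [2]].
Insert 5: appended to row 1. P = [[2, 5], [3]], Q = [[1, 3], [2]].
Insert 1: 1 bumps 2 from row 1; 2 bumps 3 from row 2; 3 starts row 3. P = [[1, 5], [2], [3]], Q = [[1, 3], [2], [4]].
Insert 4: 4 bumps 5 from row 1; 5 appends to row 2. P = [[1, 4], [2, 5], [3]], Q = [[1, 3], [2, 5], [4]].
Insert 6: appended to row 1. P = [[1, 4, 6], [2, 5], [3]], Q = [[1, 3, 6], [2, 5], [4]].

So P = [[1, 4, 6], [2, 5], [3]], Q = [[1, 3, 6], [2, 5], [4]].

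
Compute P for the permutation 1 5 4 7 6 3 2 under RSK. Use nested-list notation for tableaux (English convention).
Insert 1: appended to row 1. P = [[1]].
Insert 5: appended to row 1. P = [[1, 5]].
Insert 4: 4 bumps 5 from row 1; 5 starts row 2. P = [[1, 4], [5]].
Insert 7: appended to row 1. P = [[1, 4, 7], [5]].
Insert 6: 6 bumps 7 from row 1; 7 appends to row 2. P = [[1, 4, 6], [5, 7]].
Insert 3: 3 bumps 4 from row 1; 4 bumps 5 from row 2; 5 starts row 3. P = [[1, 3, 6], [4, 7], [5]].
Insert 2: 2 bumps 3 from row 1; 3 bumps 4 from row 2; 4 bumps 5 from row 3; 5 starts row 4. P = [[1, 2, 6], [3, 7], [4], [5]].

So P = [[1, 2, 6], [3, 7], [4], [5]].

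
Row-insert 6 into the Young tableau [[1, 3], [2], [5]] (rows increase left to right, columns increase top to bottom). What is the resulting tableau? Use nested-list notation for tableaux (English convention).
6 is larger than every entry of row 1, so it is appended to row 1. The new tableau is [[1, 3, 6], [2], [5]].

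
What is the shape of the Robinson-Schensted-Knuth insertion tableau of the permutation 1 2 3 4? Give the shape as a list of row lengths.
Row-insert each entry into an empty tableau.

After inserting 1: P = [[1]].
After inserting 2: P = [[1, 2]].
After inserting 3: P = [[1, 2, 3]].
After inserting 4: P = [[1, 2, 3, 4]].

The final insertion tableau P = [[1, 2, 3, 4]] has shape [4].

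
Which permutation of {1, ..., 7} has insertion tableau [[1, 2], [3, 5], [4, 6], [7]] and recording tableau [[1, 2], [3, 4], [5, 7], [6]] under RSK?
4 7 3 6 5 1 2

Reverse the RSK construction: for i from n down to 1, find the cell of Q containing i, remove the entry at that cell from P, and reverse-bump it up through P; the value ejected from row 1 is w(i).

Step i=7: Q has 7 at row 3, column 2; remove 6 from row 3 of P and reverse-bump: 6 enters row 2 and ejects 5; 5 enters row 1 and ejects 2. So w(7) = 2. P is now [[1, 5], [3, 6], [4], [7]].
Step i=6: Q has 6 at row 4, column 1; remove 7 from row 4 of P and reverse-bump: 7 enters row 3 and ejects 4; 4 enters row 2 and ejects 3; 3 enters row 1 and ejects 1. So w(6) = 1. P is now [[3, 5], [4, 6], [7]].
Step i=5: Q has 5 at row 3, column 1; remove 7 from row 3 of P and reverse-bump: 7 enters row 2 and ejects 6; 6 enters row 1 and ejects 5. So w(5) = 5. P is now [[3, 6], [4, 7]].
Step i=4: Q has 4 at row 2, column 2; remove 7 from row 2 of P and reverse-bump: 7 enters row 1 and ejects 6. So w(4) = 6. P is now [[3, 7], [4]].
Step i=3: Q has 3 at row 2, column 1; remove 4 from row 2 of P and reverse-bump: 4 enters row 1 and ejects 3. So w(3) = 3. P is now [[4, 7]].
Step i=2: Q has 2 at row 1, column 2; remove that cell from P, ejecting 7. So w(2) = 7. P is now [[4]].
Step i=1: Q has 1 at row 1, column 1; remove that cell from P, ejecting 4. So w(1) = 4. P is now [].

So w = 4 7 3 6 5 1 2.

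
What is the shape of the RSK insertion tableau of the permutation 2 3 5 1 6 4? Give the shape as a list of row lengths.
[4, 2]

Row-insert each entry into an empty tableau.

After inserting 2: P = [[2]].
After inserting 3: P = [[2, 3]].
After inserting 5: P = [[2, 3, 5]].
After inserting 1: P = [[1, 3, 5], [2]].
After inserting 6: P = [[1, 3, 5, 6], [2]].
After inserting 4: P = [[1, 3, 4, 6], [2, 5]].

The final insertion tableau P = [[1, 3, 4, 6], [2, 5]] has shape [4, 2].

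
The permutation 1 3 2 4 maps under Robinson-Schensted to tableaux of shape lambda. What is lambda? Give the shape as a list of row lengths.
Row-insert each entry into an empty tableau.

After inserting 1: P = [[1]].
After inserting 3: P = [[1, 3]].
After inserting 2: P = [[1, 2], [3]].
After inserting 4: P = [[1, 2, 4], [3]].

The final insertion tableau P = [[1, 2, 4], [3]] has shape [3, 1].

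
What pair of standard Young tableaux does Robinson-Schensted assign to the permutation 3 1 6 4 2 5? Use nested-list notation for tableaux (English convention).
P = [[1, 2, 5], [3, 4], [6]], Q = [[1, 3, 6], [2, 4], [5]]

Insert each entry of the permutation into P by Schensted row insertion, recording in Q the position of each new cell.

Insert 3: appended to row 1. P = [[3]], Q = [[1]].
Insert 1: 1 bumps 3 from row 1; 3 starts row 2. P = [[1], [3]], Q = [[1], [2]].
Insert 6: appended to row 1. P = [[1, 6], [3]], Q = [[1, 3], [2]].
Insert 4: 4 bumps 6 from row 1; 6 appends to row 2. P = [[1, 4], [3, 6]], Q = [[1, 3], [2, 4]].
Insert 2: 2 bumps 4 from row 1; 4 bumps 6 from row 2; 6 starts row 3. P = [[1, 2], [3, 4], [6]], Q = [[1, 3], [2, 4], [5]].
Insert 5: appended to row 1. P = [[1, 2, 5], [3, 4], [6]], Q = [[1, 3, 6], [2, 4], [5]].

So P = [[1, 2, 5], [3, 4], [6]], Q = [[1, 3, 6], [2, 4], [5]].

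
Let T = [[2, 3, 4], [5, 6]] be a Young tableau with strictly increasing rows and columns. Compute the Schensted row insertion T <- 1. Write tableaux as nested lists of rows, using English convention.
[[1, 3, 4], [2, 6], [5]]

In row 1, 1 replaces 2 (the leftmost entry greater than 1); 2 is bumped to row 2. In row 2, 2 replaces 5 (the leftmost entry greater than 2); 5 is bumped to row 3. 5 starts a new row 3. The new tableau is [[1, 3, 4], [2, 6], [5]].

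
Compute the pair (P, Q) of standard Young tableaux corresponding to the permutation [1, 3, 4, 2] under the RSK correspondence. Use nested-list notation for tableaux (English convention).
P = [[1, 2, 4], [3]], Q = [[1, 2, 3], [4]]

Insert each entry of the permutation into P by Schensted row insertion, recording in Q the position of each new cell.

Insert 1: appended to row 1. P = [[1]], Q = [[1]].
Insert 3: appended to row 1. P = [[1, 3]], Q = [[1, 2]].
Insert 4: appended to row 1. P = [[1, 3, 4]], Q = [[1, 2, 3]].
Insert 2: 2 bumps 3 from row 1; 3 starts row 2. P = [[1, 2, 4], [3]], Q = [[1, 2, 3], [4]].

So P = [[1, 2, 4], [3]], Q = [[1, 2, 3], [4]].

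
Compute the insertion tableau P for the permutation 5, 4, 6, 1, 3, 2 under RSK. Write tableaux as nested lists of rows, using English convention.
Insert 5: appended to row 1. P = [[5]].
Insert 4: 4 bumps 5 from row 1; 5 starts row 2. P = [[4], [5]].
Insert 6: appended to row 1. P = [[4, 6], [5]].
Insert 1: 1 bumps 4 from row 1; 4 bumps 5 from row 2; 5 starts row 3. P = [[1, 6], [4], [5]].
Insert 3: 3 bumps 6 from row 1; 6 appends to row 2. P = [[1, 3], [4, 6], [5]].
Insert 2: 2 bumps 3 from row 1; 3 bumps 4 from row 2; 4 bumps 5 from row 3; 5 starts row 4. P = [[1, 2], [3, 6], [4], [5]].

So P = [[1, 2], [3, 6], [4], [5]].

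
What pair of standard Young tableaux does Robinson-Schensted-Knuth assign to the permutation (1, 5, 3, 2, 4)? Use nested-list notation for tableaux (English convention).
Insert each entry of the permutation into P by Schensted row insertion, recording in Q the position of each new cell.

After inserting 1: P = [[1]].
After inserting 5: P = [[1, 5]].
After inserting 3: P = [[1, 3], [5]].
After inserting 2: P = [[1, 2], [3], [5]].
After inserting 4: P = [[1, 2, 4], [3], [5]].

So P = [[1, 2, 4], [3], [5]], Q = [[1, 2, 5], [3], [4]].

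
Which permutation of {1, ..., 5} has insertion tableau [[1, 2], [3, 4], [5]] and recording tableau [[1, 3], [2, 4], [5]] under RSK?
Reverse the RSK construction: for i from n down to 1, find the cell of Q containing i, remove the entry at that cell from P, and reverse-bump it up through P; the value ejected from row 1 is w(i).

Step i=5: Q has 5 at row 3, column 1; remove 5 from row 3 of P and reverse-bump: 5 enters row 2 and ejects 4; 4 enters row 1 and ejects 2. So w(5) = 2. P is now [[1, 4], [3, 5]].
Step i=4: Q has 4 at row 2, column 2; remove 5 from row 2 of P and reverse-bump: 5 enters row 1 and ejects 4. So w(4) = 4. P is now [[1, 5], [3]].
Step i=3: Q has 3 at row 1, column 2; remove that cell from P, ejecting 5. So w(3) = 5. P is now [[1], [3]].
Step i=2: Q has 2 at row 2, column 1; remove 3 from row 2 of P and reverse-bump: 3 enters row 1 and ejects 1. So w(2) = 1. P is now [[3]].
Step i=1: Q has 1 at row 1, column 1; remove that cell from P, ejecting 3. So w(1) = 3. P is now [].

So w = 3 1 5 4 2.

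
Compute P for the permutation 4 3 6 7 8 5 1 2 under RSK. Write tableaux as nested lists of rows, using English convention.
P = [[1, 2, 7, 8], [3, 5], [4, 6]]

Insert 4: appended to row 1. P = [[4]].
Insert 3: 3 bumps 4 from row 1; 4 starts row 2. P = [[3], [4]].
Insert 6: appended to row 1. P = [[3, 6], [4]].
Insert 7: appended to row 1. P = [[3, 6, 7], [4]].
Insert 8: appended to row 1. P = [[3, 6, 7, 8], [4]].
Insert 5: 5 bumps 6 from row 1; 6 appends to row 2. P = [[3, 5, 7, 8], [4, 6]].
Insert 1: 1 bumps 3 from row 1; 3 bumps 4 from row 2; 4 starts row 3. P = [[1, 5, 7, 8], [3, 6], [4]].
Insert 2: 2 bumps 5 from row 1; 5 bumps 6 from row 2; 6 appends to row 3. P = [[1, 2, 7, 8], [3, 5], [4, 6]].

So P = [[1, 2, 7, 8], [3, 5], [4, 6]].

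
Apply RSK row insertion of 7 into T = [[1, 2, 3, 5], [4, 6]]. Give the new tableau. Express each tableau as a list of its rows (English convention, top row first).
[[1, 2, 3, 5, 7], [4, 6]]

7 is larger than every entry of row 1, so it is appended to row 1. The new tableau is [[1, 2, 3, 5, 7], [4, 6]].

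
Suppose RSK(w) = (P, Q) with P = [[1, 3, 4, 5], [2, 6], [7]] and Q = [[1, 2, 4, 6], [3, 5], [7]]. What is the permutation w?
2 3 1 7 4 6 5

Reverse the RSK construction: for i from n down to 1, find the cell of Q containing i, remove the entry at that cell from P, and reverse-bump it up through P; the value ejected from row 1 is w(i).

Step i=7: Q has 7 at row 3, column 1; remove 7 from row 3 of P and reverse-bump: 7 enters row 2 and ejects 6; 6 enters row 1 and ejects 5. So w(7) = 5. P is now [[1, 3, 4, 6], [2, 7]].
Step i=6: Q has 6 at row 1, column 4; remove that cell from P, ejecting 6. So w(6) = 6. P is now [[1, 3, 4], [2, 7]].
Step i=5: Q has 5 at row 2, column 2; remove 7 from row 2 of P and reverse-bump: 7 enters row 1 and ejects 4. So w(5) = 4. P is now [[1, 3, 7], [2]].
Step i=4: Q has 4 at row 1, column 3; remove that cell from P, ejecting 7. So w(4) = 7. P is now [[1, 3], [2]].
Step i=3: Q has 3 at row 2, column 1; remove 2 from row 2 of P and reverse-bump: 2 enters row 1 and ejects 1. So w(3) = 1. P is now [[2, 3]].
Step i=2: Q has 2 at row 1, column 2; remove that cell from P, ejecting 3. So w(2) = 3. P is now [[2]].
Step i=1: Q has 1 at row 1, column 1; remove that cell from P, ejecting 2. So w(1) = 2. P is now [].

So w = 2 3 1 7 4 6 5.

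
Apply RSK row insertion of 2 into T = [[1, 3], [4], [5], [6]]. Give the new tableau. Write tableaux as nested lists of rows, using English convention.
[[1, 2], [3], [4], [5], [6]]

In row 1, 2 replaces 3 (the leftmost entry greater than 2); 3 is bumped to row 2. In row 2, 3 replaces 4 (the leftmost entry greater than 3); 4 is bumped to row 3. In row 3, 4 replaces 5 (the leftmost entry greater than 4); 5 is bumped to row 4. In row 4, 5 replaces 6 (the leftmost entry greater than 5); 6 is bumped to row 5. 6 starts a new row 5. The new tableau is [[1, 2], [3], [4], [5], [6]].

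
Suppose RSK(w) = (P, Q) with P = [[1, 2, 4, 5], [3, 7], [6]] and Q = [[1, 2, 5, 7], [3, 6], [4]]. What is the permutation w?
1 6 3 2 7 4 5

Reverse the RSK construction: for i from n down to 1, find the cell of Q containing i, remove the entry at that cell from P, and reverse-bump it up through P; the value ejected from row 1 is w(i).

Step i=7: Q has 7 at row 1, column 4; remove that cell from P, ejecting 5. So w(7) = 5. P is now [[1, 2, 4], [3, 7], [6]].
Step i=6: Q has 6 at row 2, column 2; remove 7 from row 2 of P and reverse-bump: 7 enters row 1 and ejects 4. So w(6) = 4. P is now [[1, 2, 7], [3], [6]].
Step i=5: Q has 5 at row 1, column 3; remove that cell from P, ejecting 7. So w(5) = 7. P is now [[1, 2], [3], [6]].
Step i=4: Q has 4 at row 3, column 1; remove 6 from row 3 of P and reverse-bump: 6 enters row 2 and ejects 3; 3 enters row 1 and ejects 2. So w(4) = 2. P is now [[1, 3], [6]].
Step i=3: Q has 3 at row 2, column 1; remove 6 from row 2 of P and reverse-bump: 6 enters row 1 and ejects 3. So w(3) = 3. P is now [[1, 6]].
Step i=2: Q has 2 at row 1, column 2; remove that cell from P, ejecting 6. So w(2) = 6. P is now [[1]].
Step i=1: Q has 1 at row 1, column 1; remove that cell from P, ejecting 1. So w(1) = 1. P is now [].

So w = 1 6 3 2 7 4 5.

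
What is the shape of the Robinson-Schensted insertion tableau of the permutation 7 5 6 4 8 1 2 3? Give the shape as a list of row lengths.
[3, 3, 1, 1]

Row-insert each entry into an empty tableau.

After inserting 7: P = [[7]].
After inserting 5: P = [[5], [7]].
After inserting 6: P = [[5, 6], [7]].
After inserting 4: P = [[4, 6], [5], [7]].
After inserting 8: P = [[4, 6, 8], [5], [7]].
After inserting 1: P = [[1, 6, 8], [4], [5], [7]].
After inserting 2: P = [[1, 2, 8], [4, 6], [5], [7]].
After inserting 3: P = [[1, 2, 3], [4, 6, 8], [5], [7]].

The final insertion tableau P = [[1, 2, 3], [4, 6, 8], [5], [7]] has shape [3, 3, 1, 1].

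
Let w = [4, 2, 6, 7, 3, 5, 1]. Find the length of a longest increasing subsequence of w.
3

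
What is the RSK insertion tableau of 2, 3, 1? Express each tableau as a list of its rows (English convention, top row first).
P = [[1, 3], [2]]

Insert 2: appended to row 1. P = [[2]].
Insert 3: appended to row 1. P = [[2, 3]].
Insert 1: 1 bumps 2 from row 1; 2 starts row 2. P = [[1, 3], [2]].

So P = [[1, 3], [2]].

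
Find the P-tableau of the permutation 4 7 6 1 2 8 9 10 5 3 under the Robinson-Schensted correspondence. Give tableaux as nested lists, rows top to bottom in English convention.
Insert 4: appended to row 1. P = [[4]].
Insert 7: appended to row 1. P = [[4, 7]].
Insert 6: 6 bumps 7 from row 1; 7 starts row 2. P = [[4, 6], [7]].
Insert 1: 1 bumps 4 from row 1; 4 bumps 7 from row 2; 7 starts row 3. P = [[1, 6], [4], [7]].
Insert 2: 2 bumps 6 from row 1; 6 appends to row 2. P = [[1, 2], [4, 6], [7]].
Insert 8: appended to row 1. P = [[1, 2, 8], [4, 6], [7]].
Insert 9: appended to row 1. P = [[1, 2, 8, 9], [4, 6], [7]].
Insert 10: appended to row 1. P = [[1, 2, 8, 9, 10], [4, 6], [7]].
Insert 5: 5 bumps 8 from row 1; 8 appends to row 2. P = [[1, 2, 5, 9, 10], [4, 6, 8], [7]].
Insert 3: 3 bumps 5 from row 1; 5 bumps 6 from row 2; 6 bumps 7 from row 3; 7 starts row 4. P = [[1, 2, 3, 9, 10], [4, 5, 8], [6], [7]].

So P = [[1, 2, 3, 9, 10], [4, 5, 8], [6], [7]].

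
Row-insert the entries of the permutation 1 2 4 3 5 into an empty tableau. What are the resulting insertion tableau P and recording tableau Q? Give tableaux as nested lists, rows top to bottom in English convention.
Insert each entry of the permutation into P by Schensted row insertion, recording in Q the position of each new cell.

Insert 1: appended to row 1. P = [[1]], Q = [[1]].
Insert 2: appended to row 1. P = [[1, 2]], Q = [[1, 2]].
Insert 4: appended to row 1. P = [[1, 2, 4]], Q = [[1, 2, 3]].
Insert 3: 3 bumps 4 from row 1; 4 starts row 2. P = [[1, 2, 3], [4]], Q = [[1, 2, 3], [4]].
Insert 5: appended to row 1. P = [[1, 2, 3, 5], [4]], Q = [[1, 2, 3, 5], [4]].

So P = [[1, 2, 3, 5], [4]], Q = [[1, 2, 3, 5], [4]].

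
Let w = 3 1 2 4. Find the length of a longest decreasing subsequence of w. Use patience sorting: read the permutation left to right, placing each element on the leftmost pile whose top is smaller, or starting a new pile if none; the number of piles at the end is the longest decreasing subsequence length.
2

3: new pile. tops = [3]
1: new pile. tops = [3, 1]
2: onto pile 2 (replacing 1). tops = [3, 2]
4: onto pile 1 (replacing 3). tops = [4, 2]

2 piles, so the longest decreasing subsequence has length 2.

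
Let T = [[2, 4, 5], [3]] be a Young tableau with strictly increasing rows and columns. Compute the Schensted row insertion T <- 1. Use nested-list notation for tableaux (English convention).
[[1, 4, 5], [2], [3]]

In row 1, 1 replaces 2 (the leftmost entry greater than 1); 2 is bumped to row 2. In row 2, 2 replaces 3 (the leftmost entry greater than 2); 3 is bumped to row 3. 3 starts a new row 3. The new tableau is [[1, 4, 5], [2], [3]].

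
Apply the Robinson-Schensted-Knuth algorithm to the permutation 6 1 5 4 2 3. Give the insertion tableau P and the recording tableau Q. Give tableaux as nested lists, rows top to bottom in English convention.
P = [[1, 2, 3], [4], [5], [6]], Q = [[1, 3, 6], [2], [4], [5]]

Insert each entry of the permutation into P by Schensted row insertion, recording in Q the position of each new cell.

Insert 6: appended to row 1. P = [[6]], Q = [[1]].
Insert 1: 1 bumps 6 from row 1; 6 starts row 2. P = [[1], [6]], Q = [[1], [2]].
Insert 5: appended to row 1. P = [[1, 5], [6]], Q = [[1, 3], [2]].
Insert 4: 4 bumps 5 from row 1; 5 bumps 6 from row 2; 6 starts row 3. P = [[1, 4], [5], [6]], Q = [[1, 3], [2], [4]].
Insert 2: 2 bumps 4 from row 1; 4 bumps 5 from row 2; 5 bumps 6 from row 3; 6 starts row 4. P = [[1, 2], [4], [5], [6]], Q = [[1, 3], [2], [4], [5]].
Insert 3: appended to row 1. P = [[1, 2, 3], [4], [5], [6]], Q = [[1, 3, 6], [2], [4], [5]].

So P = [[1, 2, 3], [4], [5], [6]], Q = [[1, 3, 6], [2], [4], [5]].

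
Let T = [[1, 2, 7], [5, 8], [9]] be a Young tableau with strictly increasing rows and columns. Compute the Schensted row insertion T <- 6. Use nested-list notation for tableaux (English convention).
In row 1, 6 replaces 7 (the leftmost entry greater than 6); 7 is bumped to row 2. In row 2, 7 replaces 8 (the leftmost entry greater than 7); 8 is bumped to row 3. In row 3, 8 replaces 9 (the leftmost entry greater than 8); 9 is bumped to row 4. 9 starts a new row 4. The new tableau is [[1, 2, 6], [5, 7], [8], [9]].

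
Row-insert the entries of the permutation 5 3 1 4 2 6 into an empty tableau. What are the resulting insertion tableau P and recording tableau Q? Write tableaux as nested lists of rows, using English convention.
Insert each entry of the permutation into P by Schensted row insertion, recording in Q the position of each new cell.

After inserting 5: P = [[5]].
After inserting 3: P = [[3], [5]].
After inserting 1: P = [[1], [3], [5]].
After inserting 4: P = [[1, 4], [3], [5]].
After inserting 2: P = [[1, 2], [3, 4], [5]].
After inserting 6: P = [[1, 2, 6], [3, 4], [5]].

So P = [[1, 2, 6], [3, 4], [5]], Q = [[1, 4, 6], [2, 5], [3]].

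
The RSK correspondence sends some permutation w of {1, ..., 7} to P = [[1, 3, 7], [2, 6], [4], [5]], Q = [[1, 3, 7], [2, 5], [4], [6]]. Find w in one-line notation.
5 4 6 2 3 1 7

Reverse the RSK construction: for i from n down to 1, find the cell of Q containing i, remove the entry at that cell from P, and reverse-bump it up through P; the value ejected from row 1 is w(i).

Step i=7: Q has 7 at row 1, column 3; remove that cell from P, ejecting 7. So w(7) = 7. P is now [[1, 3], [2, 6], [4], [5]].
Step i=6: Q has 6 at row 4, column 1; remove 5 from row 4 of P and reverse-bump: 5 enters row 3 and ejects 4; 4 enters row 2 and ejects 2; 2 enters row 1 and ejects 1. So w(6) = 1. P is now [[2, 3], [4, 6], [5]].
Step i=5: Q has 5 at row 2, column 2; remove 6 from row 2 of P and reverse-bump: 6 enters row 1 and ejects 3. So w(5) = 3. P is now [[2, 6], [4], [5]].
Step i=4: Q has 4 at row 3, column 1; remove 5 from row 3 of P and reverse-bump: 5 enters row 2 and ejects 4; 4 enters row 1 and ejects 2. So w(4) = 2. P is now [[4, 6], [5]].
Step i=3: Q has 3 at row 1, column 2; remove that cell from P, ejecting 6. So w(3) = 6. P is now [[4], [5]].
Step i=2: Q has 2 at row 2, column 1; remove 5 from row 2 of P and reverse-bump: 5 enters row 1 and ejects 4. So w(2) = 4. P is now [[5]].
Step i=1: Q has 1 at row 1, column 1; remove that cell from P, ejecting 5. So w(1) = 5. P is now [].

So w = 5 4 6 2 3 1 7.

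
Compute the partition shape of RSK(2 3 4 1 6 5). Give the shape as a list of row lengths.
[4, 2]

RSK row insertion gives P = [[1, 3, 4, 5], [2, 6]], which has shape [4, 2].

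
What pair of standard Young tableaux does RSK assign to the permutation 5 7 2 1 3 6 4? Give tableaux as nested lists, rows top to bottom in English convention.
P = [[1, 3, 4], [2, 6], [5, 7]], Q = [[1, 2, 6], [3, 5], [4, 7]]

Insert each entry of the permutation into P by Schensted row insertion, recording in Q the position of each new cell.

Insert 5: appended to row 1. P = [[5]], Q = [[1]].
Insert 7: appended to row 1. P = [[5, 7]], Q = [[1, 2]].
Insert 2: 2 bumps 5 from row 1; 5 starts row 2. P = [[2, 7], [5]], Q = [[1, 2], [3]].
Insert 1: 1 bumps 2 from row 1; 2 bumps 5 from row 2; 5 starts row 3. P = [[1, 7], [2], [5]], Q = [[1, 2], [3], [4]].
Insert 3: 3 bumps 7 from row 1; 7 appends to row 2. P = [[1, 3], [2, 7], [5]], Q = [[1, 2], [3, 5], [4]].
Insert 6: appended to row 1. P = [[1, 3, 6], [2, 7], [5]], Q = [[1, 2, 6], [3, 5], [4]].
Insert 4: 4 bumps 6 from row 1; 6 bumps 7 from row 2; 7 appends to row 3. P = [[1, 3, 4], [2, 6], [5, 7]], Q = [[1, 2, 6], [3, 5], [4, 7]].

So P = [[1, 3, 4], [2, 6], [5, 7]], Q = [[1, 2, 6], [3, 5], [4, 7]].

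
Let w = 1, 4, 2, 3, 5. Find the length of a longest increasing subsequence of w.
4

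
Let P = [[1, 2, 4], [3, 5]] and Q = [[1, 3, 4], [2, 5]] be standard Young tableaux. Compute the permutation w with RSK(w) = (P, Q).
Reverse RSK: for i = n, n-1, ..., 1, locate i in Q, remove the corresponding corner cell from P, and reverse-bump its entry up through P; the value ejected from row 1 is w(i).

So w = 3 1 2 5 4.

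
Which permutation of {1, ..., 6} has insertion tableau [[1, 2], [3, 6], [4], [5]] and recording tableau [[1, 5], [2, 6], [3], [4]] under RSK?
5 4 3 1 6 2

Reverse the RSK construction: for i from n down to 1, find the cell of Q containing i, remove the entry at that cell from P, and reverse-bump it up through P; the value ejected from row 1 is w(i).

Step i=6: Q has 6 at row 2, column 2; remove 6 from row 2 of P and reverse-bump: 6 enters row 1 and ejects 2. So w(6) = 2. P is now [[1, 6], [3], [4], [5]].
Step i=5: Q has 5 at row 1, column 2; remove that cell from P, ejecting 6. So w(5) = 6. P is now [[1], [3], [4], [5]].
Step i=4: Q has 4 at row 4, column 1; remove 5 from row 4 of P and reverse-bump: 5 enters row 3 and ejects 4; 4 enters row 2 and ejects 3; 3 enters row 1 and ejects 1. So w(4) = 1. P is now [[3], [4], [5]].
Step i=3: Q has 3 at row 3, column 1; remove 5 from row 3 of P and reverse-bump: 5 enters row 2 and ejects 4; 4 enters row 1 and ejects 3. So w(3) = 3. P is now [[4], [5]].
Step i=2: Q has 2 at row 2, column 1; remove 5 from row 2 of P and reverse-bump: 5 enters row 1 and ejects 4. So w(2) = 4. P is now [[5]].
Step i=1: Q has 1 at row 1, column 1; remove that cell from P, ejecting 5. So w(1) = 5. P is now [].

So w = 5 4 3 1 6 2.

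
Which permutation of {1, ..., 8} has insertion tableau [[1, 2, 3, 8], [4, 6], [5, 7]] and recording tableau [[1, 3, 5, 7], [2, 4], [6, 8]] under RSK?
5 1 7 4 6 2 8 3

Reverse the RSK construction: for i from n down to 1, find the cell of Q containing i, remove the entry at that cell from P, and reverse-bump it up through P; the value ejected from row 1 is w(i).

Step i=8: Q has 8 at row 3, column 2; remove 7 from row 3 of P and reverse-bump: 7 enters row 2 and ejects 6; 6 enters row 1 and ejects 3. So w(8) = 3. P is now [[1, 2, 6, 8], [4, 7], [5]].
Step i=7: Q has 7 at row 1, column 4; remove that cell from P, ejecting 8. So w(7) = 8. P is now [[1, 2, 6], [4, 7], [5]].
Step i=6: Q has 6 at row 3, column 1; remove 5 from row 3 of P and reverse-bump: 5 enters row 2 and ejects 4; 4 enters row 1 and ejects 2. So w(6) = 2. P is now [[1, 4, 6], [5, 7]].
Step i=5: Q has 5 at row 1, column 3; remove that cell from P, ejecting 6. So w(5) = 6. P is now [[1, 4], [5, 7]].
Step i=4: Q has 4 at row 2, column 2; remove 7 from row 2 of P and reverse-bump: 7 enters row 1 and ejects 4. So w(4) = 4. P is now [[1, 7], [5]].
Step i=3: Q has 3 at row 1, column 2; remove that cell from P, ejecting 7. So w(3) = 7. P is now [[1], [5]].
Step i=2: Q has 2 at row 2, column 1; remove 5 from row 2 of P and reverse-bump: 5 enters row 1 and ejects 1. So w(2) = 1. P is now [[5]].
Step i=1: Q has 1 at row 1, column 1; remove that cell from P, ejecting 5. So w(1) = 5. P is now [].

So w = 5 1 7 4 6 2 8 3.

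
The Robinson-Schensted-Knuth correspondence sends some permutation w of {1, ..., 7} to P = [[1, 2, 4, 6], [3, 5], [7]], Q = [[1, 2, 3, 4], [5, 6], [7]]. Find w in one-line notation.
Reverse the RSK construction: for i from n down to 1, find the cell of Q containing i, remove the entry at that cell from P, and reverse-bump it up through P; the value ejected from row 1 is w(i).

Step i=7: Q has 7 at row 3, column 1; remove 7 from row 3 of P and reverse-bump: 7 enters row 2 and ejects 5; 5 enters row 1 and ejects 4. So w(7) = 4. P is now [[1, 2, 5, 6], [3, 7]].
Step i=6: Q has 6 at row 2, column 2; remove 7 from row 2 of P and reverse-bump: 7 enters row 1 and ejects 6. So w(6) = 6. P is now [[1, 2, 5, 7], [3]].
Step i=5: Q has 5 at row 2, column 1; remove 3 from row 2 of P and reverse-bump: 3 enters row 1 and ejects 2. So w(5) = 2. P is now [[1, 3, 5, 7]].
Step i=4: Q has 4 at row 1, column 4; remove that cell from P, ejecting 7. So w(4) = 7. P is now [[1, 3, 5]].
Step i=3: Q has 3 at row 1, column 3; remove that cell from P, ejecting 5. So w(3) = 5. P is now [[1, 3]].
Step i=2: Q has 2 at row 1, column 2; remove that cell from P, ejecting 3. So w(2) = 3. P is now [[1]].
Step i=1: Q has 1 at row 1, column 1; remove that cell from P, ejecting 1. So w(1) = 1. P is now [].

So w = 1 3 5 7 2 6 4.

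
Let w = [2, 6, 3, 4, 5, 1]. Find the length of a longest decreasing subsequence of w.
3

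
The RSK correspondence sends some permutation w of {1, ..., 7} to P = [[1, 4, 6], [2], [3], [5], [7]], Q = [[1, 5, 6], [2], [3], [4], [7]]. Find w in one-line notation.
Reverse the RSK construction: for i from n down to 1, find the cell of Q containing i, remove the entry at that cell from P, and reverse-bump it up through P; the value ejected from row 1 is w(i).

Step i=7: Q has 7 at row 5, column 1; remove 7 from row 5 of P and reverse-bump: 7 enters row 4 and ejects 5; 5 enters row 3 and ejects 3; 3 enters row 2 and ejects 2; 2 enters row 1 and ejects 1. So w(7) = 1. P is now [[2, 4, 6], [3], [5], [7]].
Step i=6: Q has 6 at row 1, column 3; remove that cell from P, ejecting 6. So w(6) = 6. P is now [[2, 4], [3], [5], [7]].
Step i=5: Q has 5 at row 1, column 2; remove that cell from P, ejecting 4. So w(5) = 4. P is now [[2], [3], [5], [7]].
Step i=4: Q has 4 at row 4, column 1; remove 7 from row 4 of P and reverse-bump: 7 enters row 3 and ejects 5; 5 enters row 2 and ejects 3; 3 enters row 1 and ejects 2. So w(4) = 2. P is now [[3], [5], [7]].
Step i=3: Q has 3 at row 3, column 1; remove 7 from row 3 of P and reverse-bump: 7 enters row 2 and ejects 5; 5 enters row 1 and ejects 3. So w(3) = 3. P is now [[5], [7]].
Step i=2: Q has 2 at row 2, column 1; remove 7 from row 2 of P and reverse-bump: 7 enters row 1 and ejects 5. So w(2) = 5. P is now [[7]].
Step i=1: Q has 1 at row 1, column 1; remove that cell from P, ejecting 7. So w(1) = 7. P is now [].

So w = 7 5 3 2 4 6 1.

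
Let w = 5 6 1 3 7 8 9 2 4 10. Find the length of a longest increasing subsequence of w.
6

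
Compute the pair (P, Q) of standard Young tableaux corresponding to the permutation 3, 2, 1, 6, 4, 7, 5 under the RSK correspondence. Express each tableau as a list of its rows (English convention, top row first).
P = [[1, 4, 5], [2, 6, 7], [3]], Q = [[1, 4, 6], [2, 5, 7], [3]]

Insert each entry of the permutation into P by Schensted row insertion, recording in Q the position of each new cell.

After inserting 3: P = [[3]].
After inserting 2: P = [[2], [3]].
After inserting 1: P = [[1], [2], [3]].
After inserting 6: P = [[1, 6], [2], [3]].
After inserting 4: P = [[1, 4], [2, 6], [3]].
After inserting 7: P = [[1, 4, 7], [2, 6], [3]].
After inserting 5: P = [[1, 4, 5], [2, 6, 7], [3]].

So P = [[1, 4, 5], [2, 6, 7], [3]], Q = [[1, 4, 6], [2, 5, 7], [3]].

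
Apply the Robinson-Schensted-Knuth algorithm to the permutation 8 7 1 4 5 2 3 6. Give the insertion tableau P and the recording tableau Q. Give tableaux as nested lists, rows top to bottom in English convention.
P = [[1, 2, 3, 6], [4, 5], [7], [8]], Q = [[1, 4, 5, 8], [2, 7], [3], [6]]

Insert each entry of the permutation into P by Schensted row insertion, recording in Q the position of each new cell.

After inserting 8: P = [[8]].
After inserting 7: P = [[7], [8]].
After inserting 1: P = [[1], [7], [8]].
After inserting 4: P = [[1, 4], [7], [8]].
After inserting 5: P = [[1, 4, 5], [7], [8]].
After inserting 2: P = [[1, 2, 5], [4], [7], [8]].
After inserting 3: P = [[1, 2, 3], [4, 5], [7], [8]].
After inserting 6: P = [[1, 2, 3, 6], [4, 5], [7], [8]].

So P = [[1, 2, 3, 6], [4, 5], [7], [8]], Q = [[1, 4, 5, 8], [2, 7], [3], [6]].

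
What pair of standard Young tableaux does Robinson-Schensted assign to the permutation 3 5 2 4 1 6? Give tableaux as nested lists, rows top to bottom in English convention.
P = [[1, 4, 6], [2, 5], [3]], Q = [[1, 2, 6], [3, 4], [5]]

Insert each entry of the permutation into P by Schensted row insertion, recording in Q the position of each new cell.

Insert 3: appended to row 1. P = [[3]].
Insert 5: appended to row 1. P = [[3, 5]].
Insert 2: 2 bumps 3 from row 1; 3 starts row 2. P = [[2, 5], [3]].
Insert 4: 4 bumps 5 from row 1; 5 appends to row 2. P = [[2, 4], [3, 5]].
Insert 1: 1 bumps 2 from row 1; 2 bumps 3 from row 2; 3 starts row 3. P = [[1, 4], [2, 5], [3]].
Insert 6: appended to row 1. P = [[1, 4, 6], [2, 5], [3]].

So P = [[1, 4, 6], [2, 5], [3]], Q = [[1, 2, 6], [3, 4], [5]].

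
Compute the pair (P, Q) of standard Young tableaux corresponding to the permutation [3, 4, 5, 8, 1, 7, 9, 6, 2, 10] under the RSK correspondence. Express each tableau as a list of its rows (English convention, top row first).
P = [[1, 2, 5, 6, 9, 10], [3, 4], [7], [8]], Q = [[1, 2, 3, 4, 7, 10], [5, 6], [8], [9]]

Insert each entry of the permutation into P by Schensted row insertion, recording in Q the position of each new cell.

Insert 3: appended to row 1. P = [[3]].
Insert 4: appended to row 1. P = [[3, 4]].
Insert 5: appended to row 1. P = [[3, 4, 5]].
Insert 8: appended to row 1. P = [[3, 4, 5, 8]].
Insert 1: 1 bumps 3 from row 1; 3 starts row 2. P = [[1, 4, 5, 8], [3]].
Insert 7: 7 bumps 8 from row 1; 8 appends to row 2. P = [[1, 4, 5, 7], [3, 8]].
Insert 9: appended to row 1. P = [[1, 4, 5, 7, 9], [3, 8]].
Insert 6: 6 bumps 7 from row 1; 7 bumps 8 from row 2; 8 starts row 3. P = [[1, 4, 5, 6, 9], [3, 7], [8]].
Insert 2: 2 bumps 4 from row 1; 4 bumps 7 from row 2; 7 bumps 8 from row 3; 8 starts row 4. P = [[1, 2, 5, 6, 9], [3, 4], [7], [8]].
Insert 10: appended to row 1. P = [[1, 2, 5, 6, 9, 10], [3, 4], [7], [8]].

So P = [[1, 2, 5, 6, 9, 10], [3, 4], [7], [8]], Q = [[1, 2, 3, 4, 7, 10], [5, 6], [8], [9]].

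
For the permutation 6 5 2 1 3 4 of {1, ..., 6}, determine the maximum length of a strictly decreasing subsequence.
4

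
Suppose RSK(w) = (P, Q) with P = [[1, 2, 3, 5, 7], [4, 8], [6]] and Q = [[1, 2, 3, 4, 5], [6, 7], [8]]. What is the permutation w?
Reverse the RSK construction: for i from n down to 1, find the cell of Q containing i, remove the entry at that cell from P, and reverse-bump it up through P; the value ejected from row 1 is w(i).

Step i=8: Q has 8 at row 3, column 1; remove 6 from row 3 of P and reverse-bump: 6 enters row 2 and ejects 4; 4 enters row 1 and ejects 3. So w(8) = 3. P is now [[1, 2, 4, 5, 7], [6, 8]].
Step i=7: Q has 7 at row 2, column 2; remove 8 from row 2 of P and reverse-bump: 8 enters row 1 and ejects 7. So w(7) = 7. P is now [[1, 2, 4, 5, 8], [6]].
Step i=6: Q has 6 at row 2, column 1; remove 6 from row 2 of P and reverse-bump: 6 enters row 1 and ejects 5. So w(6) = 5. P is now [[1, 2, 4, 6, 8]].
Step i=5: Q has 5 at row 1, column 5; remove that cell from P, ejecting 8. So w(5) = 8. P is now [[1, 2, 4, 6]].
Step i=4: Q has 4 at row 1, column 4; remove that cell from P, ejecting 6. So w(4) = 6. P is now [[1, 2, 4]].
Step i=3: Q has 3 at row 1, column 3; remove that cell from P, ejecting 4. So w(3) = 4. P is now [[1, 2]].
Step i=2: Q has 2 at row 1, column 2; remove that cell from P, ejecting 2. So w(2) = 2. P is now [[1]].
Step i=1: Q has 1 at row 1, column 1; remove that cell from P, ejecting 1. So w(1) = 1. P is now [].

So w = 1 2 4 6 8 5 7 3.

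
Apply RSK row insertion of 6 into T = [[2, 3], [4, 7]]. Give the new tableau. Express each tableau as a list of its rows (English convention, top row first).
6 is larger than every entry of row 1, so it is appended to row 1. The new tableau is [[2, 3, 6], [4, 7]].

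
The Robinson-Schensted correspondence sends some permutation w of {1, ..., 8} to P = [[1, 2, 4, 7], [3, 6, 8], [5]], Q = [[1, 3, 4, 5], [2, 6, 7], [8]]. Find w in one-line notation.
Reverse the RSK construction: for i from n down to 1, find the cell of Q containing i, remove the entry at that cell from P, and reverse-bump it up through P; the value ejected from row 1 is w(i).

Step i=8: Q has 8 at row 3, column 1; remove 5 from row 3 of P and reverse-bump: 5 enters row 2 and ejects 3; 3 enters row 1 and ejects 2. So w(8) = 2. P is now [[1, 3, 4, 7], [5, 6, 8]].
Step i=7: Q has 7 at row 2, column 3; remove 8 from row 2 of P and reverse-bump: 8 enters row 1 and ejects 7. So w(7) = 7. P is now [[1, 3, 4, 8], [5, 6]].
Step i=6: Q has 6 at row 2, column 2; remove 6 from row 2 of P and reverse-bump: 6 enters row 1 and ejects 4. So w(6) = 4. P is now [[1, 3, 6, 8], [5]].
Step i=5: Q has 5 at row 1, column 4; remove that cell from P, ejecting 8. So w(5) = 8. P is now [[1, 3, 6], [5]].
Step i=4: Q has 4 at row 1, column 3; remove that cell from P, ejecting 6. So w(4) = 6. P is now [[1, 3], [5]].
Step i=3: Q has 3 at row 1, column 2; remove that cell from P, ejecting 3. So w(3) = 3. P is now [[1], [5]].
Step i=2: Q has 2 at row 2, column 1; remove 5 from row 2 of P and reverse-bump: 5 enters row 1 and ejects 1. So w(2) = 1. P is now [[5]].
Step i=1: Q has 1 at row 1, column 1; remove that cell from P, ejecting 5. So w(1) = 5. P is now [].

So w = 5 1 3 6 8 4 7 2.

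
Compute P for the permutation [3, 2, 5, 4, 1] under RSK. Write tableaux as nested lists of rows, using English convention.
P = [[1, 4], [2, 5], [3]]

Insert 3: appended to row 1. P = [[3]].
Insert 2: 2 bumps 3 from row 1; 3 starts row 2. P = [[2], [3]].
Insert 5: appended to row 1. P = [[2, 5], [3]].
Insert 4: 4 bumps 5 from row 1; 5 appends to row 2. P = [[2, 4], [3, 5]].
Insert 1: 1 bumps 2 from row 1; 2 bumps 3 from row 2; 3 starts row 3. P = [[1, 4], [2, 5], [3]].

So P = [[1, 4], [2, 5], [3]].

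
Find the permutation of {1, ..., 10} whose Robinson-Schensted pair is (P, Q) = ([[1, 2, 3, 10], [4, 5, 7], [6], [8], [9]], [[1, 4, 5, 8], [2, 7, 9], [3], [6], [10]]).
9 8 4 6 7 1 2 10 5 3

Reverse the RSK construction: for i from n down to 1, find the cell of Q containing i, remove the entry at that cell from P, and reverse-bump it up through P; the value ejected from row 1 is w(i).

Step i=10: Q has 10 at row 5, column 1; remove 9 from row 5 of P and reverse-bump: 9 enters row 4 and ejects 8; 8 enters row 3 and ejects 6; 6 enters row 2 and ejects 5; 5 enters row 1 and ejects 3. So w(10) = 3. P is now [[1, 2, 5, 10], [4, 6, 7], [8], [9]].
Step i=9: Q has 9 at row 2, column 3; remove 7 from row 2 of P and reverse-bump: 7 enters row 1 and ejects 5. So w(9) = 5. P is now [[1, 2, 7, 10], [4, 6], [8], [9]].
Step i=8: Q has 8 at row 1, column 4; remove that cell from P, ejecting 10. So w(8) = 10. P is now [[1, 2, 7], [4, 6], [8], [9]].
Step i=7: Q has 7 at row 2, column 2; remove 6 from row 2 of P and reverse-bump: 6 enters row 1 and ejects 2. So w(7) = 2. P is now [[1, 6, 7], [4], [8], [9]].
Step i=6: Q has 6 at row 4, column 1; remove 9 from row 4 of P and reverse-bump: 9 enters row 3 and ejects 8; 8 enters row 2 and ejects 4; 4 enters row 1 and ejects 1. So w(6) = 1. P is now [[4, 6, 7], [8], [9]].
Step i=5: Q has 5 at row 1, column 3; remove that cell from P, ejecting 7. So w(5) = 7. P is now [[4, 6], [8], [9]].
Step i=4: Q has 4 at row 1, column 2; remove that cell from P, ejecting 6. So w(4) = 6. P is now [[4], [8], [9]].
Step i=3: Q has 3 at row 3, column 1; remove 9 from row 3 of P and reverse-bump: 9 enters row 2 and ejects 8; 8 enters row 1 and ejects 4. So w(3) = 4. P is now [[8], [9]].
Step i=2: Q has 2 at row 2, column 1; remove 9 from row 2 of P and reverse-bump: 9 enters row 1 and ejects 8. So w(2) = 8. P is now [[9]].
Step i=1: Q has 1 at row 1, column 1; remove that cell from P, ejecting 9. So w(1) = 9. P is now [].

So w = 9 8 4 6 7 1 2 10 5 3.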